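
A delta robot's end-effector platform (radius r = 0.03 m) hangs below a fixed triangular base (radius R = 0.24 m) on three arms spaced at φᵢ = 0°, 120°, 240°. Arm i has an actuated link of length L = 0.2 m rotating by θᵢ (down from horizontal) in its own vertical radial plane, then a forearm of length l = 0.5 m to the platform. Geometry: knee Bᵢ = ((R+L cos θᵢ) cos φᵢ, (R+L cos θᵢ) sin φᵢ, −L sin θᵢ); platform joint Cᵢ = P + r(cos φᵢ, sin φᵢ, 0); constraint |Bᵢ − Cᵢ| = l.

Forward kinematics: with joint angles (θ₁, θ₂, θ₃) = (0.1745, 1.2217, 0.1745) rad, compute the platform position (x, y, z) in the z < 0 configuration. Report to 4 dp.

(0.0898, -0.1555, -0.3886)

arm 1 at φ=0.0°: e+L cos θ1 = 0.4070;  S1 = (0.4070, 0.0000, -0.0347)
arm 2 at φ=120.0°: e+L cos θ2 = 0.2784;  S2 = (-0.1392, 0.2411, -0.1879)
S3 = (0.4070·cos240.0°, 0.4070·sin240.0°, -0.0347) = (-0.2035, -0.3524, -0.0347)
subtract pairs → two planes through P
plane₁₂: -1.0923x+0.4822y+-0.3064z = -0.0540
Cramer: x(z) = 0.0280-0.1590z;  y(z) = -0.0485+0.2753z
quadratic in z: (1.1011)z²+(0.1632)z+(-0.1028)=0, √Δ=0.6925 → z ∈ {-0.3886, 0.2403}; z = -0.3886 (taking z<0)
x = 0.0898, y = -0.1555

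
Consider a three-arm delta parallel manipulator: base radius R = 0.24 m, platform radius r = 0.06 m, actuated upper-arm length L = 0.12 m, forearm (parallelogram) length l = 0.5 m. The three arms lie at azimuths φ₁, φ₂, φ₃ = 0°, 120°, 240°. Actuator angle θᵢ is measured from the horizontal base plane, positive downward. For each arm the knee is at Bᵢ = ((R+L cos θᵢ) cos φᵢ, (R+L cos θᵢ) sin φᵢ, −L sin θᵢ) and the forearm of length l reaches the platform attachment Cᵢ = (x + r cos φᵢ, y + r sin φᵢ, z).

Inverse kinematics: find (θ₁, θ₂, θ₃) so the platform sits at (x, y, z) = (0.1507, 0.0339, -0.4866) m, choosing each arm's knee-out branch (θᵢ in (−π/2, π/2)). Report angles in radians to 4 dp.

θ₁ = 0.0874, θ₂ = 1.0470, θ₃ = 1.3091

rotate P by −φ1: (0.1507, 0.0339, -0.4866)
  A cos θ + B sin θ = C:  0.0293·cos θ + -0.4866·sin θ = -0.0133
  γ=atan2(-0.4866,0.0293)=-1.5107;  ψ=arccos(-0.0272)=1.5980;  θ1=γ+ψ≈0.0874
φ2=120.0° → target in arm frame (-0.0460, -0.1475)
  A=0.2260, B=-0.4866, C=(l²−L²−A²−y'²−z²)/(2L)=-0.3083
  θ2 = atan2(B,A) + arccos(C/0.5365) = 1.0470
rotate P by −φ3: (-0.1047, 0.1136, -0.4866)
  e−x'=0.2847;  (l²−L²−(e−x')²−y'²−z²)/2L = -0.3964
  √(A²+B²)=0.5638;  θ3 = -1.0414+2.3506 ≈ 1.3091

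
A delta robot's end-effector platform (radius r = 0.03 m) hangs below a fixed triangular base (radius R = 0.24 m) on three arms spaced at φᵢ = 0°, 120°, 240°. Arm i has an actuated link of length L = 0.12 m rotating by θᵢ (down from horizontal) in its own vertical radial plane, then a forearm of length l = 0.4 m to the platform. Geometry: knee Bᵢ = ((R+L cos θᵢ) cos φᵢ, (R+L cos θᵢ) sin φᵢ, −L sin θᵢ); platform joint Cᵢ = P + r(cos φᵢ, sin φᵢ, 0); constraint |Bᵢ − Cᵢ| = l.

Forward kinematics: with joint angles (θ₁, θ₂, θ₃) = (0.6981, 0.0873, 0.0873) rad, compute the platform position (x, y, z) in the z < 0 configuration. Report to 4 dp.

centre 1 = (0.3019·cos0.0°, 0.3019·sin0.0°, -0.0771) = (0.3019, 0.0000, -0.0771)
centre 2 = (0.3295·cos120.0°, 0.3295·sin120.0°, -0.0105) = (-0.1648, 0.2854, -0.0105)
centre 3 = (0.3295·cos240.0°, 0.3295·sin240.0°, -0.0105) = (-0.1648, -0.2854, -0.0105)
subtract pairs → two planes through P
[-0.9334 0.5708 0.1333]·P = 0.0116;  [-0.9334 -0.5708 0.1333]·P = 0.0116
Cramer: x(z) = -0.0124+0.1429z;  y(z) = 0.0000-0.0000z
into |P−centre ₁|² = l²: 1.0204z² + 0.0645z + -0.0552 = 0;  Δ = 0.2296;  z = -0.2664 or 0.2032 → z<0 root = -0.2664
x = -0.0505, y = 0.0000

(-0.0505, 0.0000, -0.2664)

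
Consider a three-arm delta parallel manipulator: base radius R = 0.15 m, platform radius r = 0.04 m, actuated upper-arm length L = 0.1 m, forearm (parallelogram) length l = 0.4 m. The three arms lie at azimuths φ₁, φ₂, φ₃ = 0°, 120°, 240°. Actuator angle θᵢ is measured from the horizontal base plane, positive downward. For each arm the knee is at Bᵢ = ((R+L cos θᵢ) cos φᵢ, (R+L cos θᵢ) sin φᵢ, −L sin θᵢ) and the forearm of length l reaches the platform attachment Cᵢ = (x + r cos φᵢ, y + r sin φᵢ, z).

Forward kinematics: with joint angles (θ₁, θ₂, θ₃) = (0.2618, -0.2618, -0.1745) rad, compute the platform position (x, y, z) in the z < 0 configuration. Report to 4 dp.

centre 1 = (0.2066·cos0.0°, 0.2066·sin0.0°, -0.0259) = (0.2066, 0.0000, -0.0259)
arm 2 at φ=120.0°: ρ2 = 0.2066;  centre 2 = (-0.1033, 0.1789, 0.0259)
arm 3 at φ=240.0°: ρ3 = 0.2085;  centre 3 = (-0.1042, -0.1806, 0.0174)
eliminate P² terms by subtracting sphere 1 from 2 and 3
[-0.6198 0.3578 0.1035]·P = 0.0000;  [-0.6217 -0.3611 0.0865]·P = 0.0004
det = 0.4463;  x = -0.0003+0.1531z,  y = -0.0006+-0.0241z
quadratic in z: (1.0240)z²+(-0.0116)z+(-0.1165)=0, √Δ=0.6909 → z ∈ {-0.3317, 0.3430}; z = -0.3317 (taking z<0)
x = -0.0511, y = 0.0074

(-0.0511, 0.0074, -0.3317)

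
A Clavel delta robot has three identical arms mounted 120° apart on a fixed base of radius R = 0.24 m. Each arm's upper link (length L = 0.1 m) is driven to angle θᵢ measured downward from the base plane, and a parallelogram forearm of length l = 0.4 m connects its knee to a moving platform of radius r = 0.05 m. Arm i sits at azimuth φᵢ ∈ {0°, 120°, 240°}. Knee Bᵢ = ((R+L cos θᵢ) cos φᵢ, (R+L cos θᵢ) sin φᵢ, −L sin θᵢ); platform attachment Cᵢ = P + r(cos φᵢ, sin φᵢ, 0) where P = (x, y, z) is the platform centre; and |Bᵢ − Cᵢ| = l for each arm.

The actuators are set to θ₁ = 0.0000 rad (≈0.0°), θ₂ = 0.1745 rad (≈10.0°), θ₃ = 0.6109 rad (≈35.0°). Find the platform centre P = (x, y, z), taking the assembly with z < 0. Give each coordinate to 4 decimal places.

(0.0312, 0.0320, -0.3033)

S1 = (0.2900·cos0.0°, 0.2900·sin0.0°, 0.0000) = (0.2900, 0.0000, 0.0000)
arm 2 at φ=120.0°: (R−r)+L cos θ2 = 0.2885;  S2 = (-0.1442, 0.2498, -0.0174)
S3 = (0.2719·cos240.0°, 0.2719·sin240.0°, -0.0574) = (-0.1360, -0.2355, -0.0574)
|S₂|²−|S₁|² = -0.0006;  |S₃|²−|S₁|² = -0.0069
plane₁₂: -0.8685x+0.4997y+-0.0347z = -0.0006
det = 0.8347;  x = 0.0044+-0.0883z,  y = 0.0066+-0.0839z
into |P−S₁|² = l²: 1.0148z² + 0.0493z + -0.0784 = 0;  Δ = 0.3207;  z = -0.3033 or 0.2547 → z<0 root = -0.3033
x = 0.0312, y = 0.0320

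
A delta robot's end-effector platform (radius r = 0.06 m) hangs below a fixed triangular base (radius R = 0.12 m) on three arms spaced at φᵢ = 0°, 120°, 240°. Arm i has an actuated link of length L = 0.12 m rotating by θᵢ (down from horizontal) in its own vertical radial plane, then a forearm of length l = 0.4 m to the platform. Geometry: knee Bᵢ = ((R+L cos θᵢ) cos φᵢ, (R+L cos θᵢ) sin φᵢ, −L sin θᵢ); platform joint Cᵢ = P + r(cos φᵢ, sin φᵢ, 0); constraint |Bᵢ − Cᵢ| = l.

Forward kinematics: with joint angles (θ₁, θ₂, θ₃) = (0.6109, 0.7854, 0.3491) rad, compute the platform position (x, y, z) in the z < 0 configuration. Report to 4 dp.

(-0.0069, -0.0735, -0.4256)

centre 1 = (0.1583·cos0.0°, 0.1583·sin0.0°, -0.0688) = (0.1583, 0.0000, -0.0688)
φ2=120.0°: virtual centre (-0.0724, 0.1254, -0.0849), radius l
φ3=240.0°: virtual centre (-0.0864, -0.1496, -0.0410), radius l
eliminate P² terms by subtracting sphere 1 from 2 and 3
plane₁₂: -0.4614x+0.2509y+-0.0320z = -0.0016
det = 0.2609;  x = 0.0002+0.0167z,  y = -0.0061+0.1584z
sphere 1 gives Az²+Bz+C=0 with A=1.0254, B=0.1305, C=-0.1302;  B²−4AC=0.5511;  roots -0.4256, 0.2984;  negative root z = -0.4256
x = -0.0069, y = -0.0735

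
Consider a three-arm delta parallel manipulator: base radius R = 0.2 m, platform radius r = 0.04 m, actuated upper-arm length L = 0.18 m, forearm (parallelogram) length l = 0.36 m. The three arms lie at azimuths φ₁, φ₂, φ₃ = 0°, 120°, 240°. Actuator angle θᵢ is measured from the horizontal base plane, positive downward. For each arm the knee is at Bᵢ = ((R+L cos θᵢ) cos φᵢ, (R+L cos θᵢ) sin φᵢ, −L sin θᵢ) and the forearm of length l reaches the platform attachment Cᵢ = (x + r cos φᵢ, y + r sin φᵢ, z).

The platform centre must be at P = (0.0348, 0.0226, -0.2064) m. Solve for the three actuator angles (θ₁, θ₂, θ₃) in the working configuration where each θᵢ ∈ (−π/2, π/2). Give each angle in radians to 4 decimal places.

θ₁ = 0.0874, θ₂ = 0.3491, θ₃ = 0.6111

rotate P by −φ1: (0.0348, 0.0226, -0.2064)
  A=0.1252, B=-0.2064, C=(l²−L²−A²−y'²−z²)/(2L)=0.1067
  γ=atan2(-0.2064,0.1252)=-1.0255;  ψ=arccos(0.4420)=1.1130;  θ1=γ+ψ≈0.0874
φ2=120.0° → target in arm frame (0.0022, -0.0414)
  e−x'=0.1578;  (l²−L²−(e−x')²−y'²−z²)/2L = 0.0777
  θ2 = atan2(B,A) + arccos(C/0.2598) = 0.3491
φ3=240.0° → target in arm frame (-0.0370, 0.0188)
  A=0.1970, B=-0.2064, C=(l²−L²−A²−y'²−z²)/(2L)=0.0429
  √(A²+B²)=0.2853;  θ3 = -0.8088+1.4198 ≈ 0.6111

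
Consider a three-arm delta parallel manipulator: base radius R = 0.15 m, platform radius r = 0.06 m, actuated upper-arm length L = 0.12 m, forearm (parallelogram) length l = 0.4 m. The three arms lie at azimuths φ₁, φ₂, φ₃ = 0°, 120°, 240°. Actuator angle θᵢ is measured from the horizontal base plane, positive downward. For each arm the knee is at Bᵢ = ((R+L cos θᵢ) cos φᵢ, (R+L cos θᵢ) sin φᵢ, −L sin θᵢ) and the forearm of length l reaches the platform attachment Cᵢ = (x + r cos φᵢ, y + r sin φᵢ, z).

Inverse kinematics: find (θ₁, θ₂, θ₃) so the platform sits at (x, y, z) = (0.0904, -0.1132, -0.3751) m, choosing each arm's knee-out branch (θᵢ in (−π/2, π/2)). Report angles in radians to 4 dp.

θ₁ = 0.0870, θ₂ = 1.0471, θ₃ = 0.2617

rotate P by −φ1: (0.0904, -0.1132, -0.3751)
  e−x'=-0.0004;  (l²−L²−(e−x')²−y'²−z²)/2L = -0.0330
  √(A²+B²)=0.3751;  θ1 = -1.5719+1.6588 ≈ 0.0870
rotate P by −φ2: (-0.1432, -0.0217, -0.3751)
  A cos θ + B sin θ = C:  0.2332·cos θ + -0.3751·sin θ = -0.2082
  γ=atan2(-0.3751,0.2332)=-1.0145;  ψ=arccos(-0.4714)=2.0616;  θ2=γ+ψ≈1.0471
rotate P by −φ3: (0.0528, 0.1349, -0.3751)
  A=0.0372, B=-0.3751, C=(l²−L²−A²−y'²−z²)/(2L)=-0.0612
  γ=atan2(-0.3751,0.0372)=-1.4720;  ψ=arccos(-0.1622)=1.7337;  θ3=γ+ψ≈0.2617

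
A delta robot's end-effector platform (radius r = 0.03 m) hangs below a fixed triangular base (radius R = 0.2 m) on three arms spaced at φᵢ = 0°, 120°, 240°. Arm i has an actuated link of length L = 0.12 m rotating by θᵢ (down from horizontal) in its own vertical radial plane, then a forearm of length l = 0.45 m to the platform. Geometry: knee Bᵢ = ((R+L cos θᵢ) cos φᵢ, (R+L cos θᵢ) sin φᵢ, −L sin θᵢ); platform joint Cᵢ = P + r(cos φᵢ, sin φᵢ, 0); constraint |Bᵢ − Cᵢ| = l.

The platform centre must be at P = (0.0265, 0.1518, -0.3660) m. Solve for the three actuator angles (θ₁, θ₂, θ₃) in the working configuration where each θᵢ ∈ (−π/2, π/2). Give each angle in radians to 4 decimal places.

φ1=0.0° → target in arm frame (0.0265, 0.1518)
  A cos θ + B sin θ = C:  0.1435·cos θ + -0.3660·sin θ = 0.0438
  √(A²+B²)=0.3931;  θ1 = -1.1971+1.4592 ≈ 0.2620
φ2=120.0° → target in arm frame (0.1182, -0.0988)
  e−x'=0.0518;  (l²−L²−(e−x')²−y'²−z²)/2L = 0.1737
  θ2 = atan2(B,A) + arccos(C/0.3696) = -0.3487
arm 3 (φ=240.0°): x'=-0.1447, y'=-0.0530
  A=0.3147, B=-0.3660, C=(l²−L²−A²−y'²−z²)/(2L)=-0.1988
  γ=atan2(-0.3660,0.3147)=-0.8606;  ψ=arccos(-0.4118)=1.9952;  θ3=γ+ψ≈1.1346

θ₁ = 0.2620, θ₂ = -0.3487, θ₃ = 1.1346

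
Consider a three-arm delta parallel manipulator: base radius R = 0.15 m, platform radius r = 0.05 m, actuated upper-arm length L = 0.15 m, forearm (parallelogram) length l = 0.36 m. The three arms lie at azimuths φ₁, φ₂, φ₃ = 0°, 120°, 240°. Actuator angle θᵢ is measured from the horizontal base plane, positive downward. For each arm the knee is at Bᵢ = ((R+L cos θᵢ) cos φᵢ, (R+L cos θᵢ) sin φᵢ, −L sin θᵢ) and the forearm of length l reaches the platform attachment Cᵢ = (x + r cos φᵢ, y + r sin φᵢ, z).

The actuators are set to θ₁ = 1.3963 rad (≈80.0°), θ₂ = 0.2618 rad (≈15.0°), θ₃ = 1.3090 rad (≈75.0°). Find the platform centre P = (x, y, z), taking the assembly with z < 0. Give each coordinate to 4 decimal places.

arm 1 at φ=0.0°: ρ1 = 0.1260;  O1 = (0.1260, 0.0000, -0.1477)
φ2=120.0°: virtual centre (-0.1224, 0.2121, -0.0388), radius l
O3 = (0.1388·cos240.0°, 0.1388·sin240.0°, -0.1449) = (-0.0694, -0.1202, -0.1449)
subtract pairs → two planes through P
plane₁₂: -0.4970x+0.4242y+0.2178z = 0.0238
Cramer: x(z) = -0.0238+0.1920z;  y(z) = 0.0281-0.2885z
sphere 1 gives Az²+Bz+C=0 with A=1.1201, B=0.2217, C=-0.0845;  B²−4AC=0.4279;  roots -0.3909, 0.1930;  negative root z = -0.3909
x = -0.0989, y = 0.1409

(-0.0989, 0.1409, -0.3909)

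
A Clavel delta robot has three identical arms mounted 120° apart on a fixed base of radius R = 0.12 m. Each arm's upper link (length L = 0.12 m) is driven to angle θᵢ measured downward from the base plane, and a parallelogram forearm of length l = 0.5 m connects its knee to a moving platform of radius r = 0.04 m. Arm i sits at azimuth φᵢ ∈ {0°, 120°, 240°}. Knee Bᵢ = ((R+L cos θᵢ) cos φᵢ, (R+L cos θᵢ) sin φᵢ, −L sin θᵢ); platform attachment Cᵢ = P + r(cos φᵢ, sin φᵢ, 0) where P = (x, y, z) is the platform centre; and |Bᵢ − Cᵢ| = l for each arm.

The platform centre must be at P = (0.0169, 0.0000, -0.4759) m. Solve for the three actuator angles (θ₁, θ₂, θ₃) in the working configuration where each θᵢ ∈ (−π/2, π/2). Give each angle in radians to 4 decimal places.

θ₁ = 0.0872, θ₂ = 0.1745, θ₃ = 0.1745

rotate P by −φ1: (0.0169, 0.0000, -0.4759)
  A=0.0631, B=-0.4759, C=(l²−L²−A²−y'²−z²)/(2L)=0.0214
  γ=atan2(-0.4759,0.0631)=-1.4390;  ψ=arccos(0.0446)=1.5262;  θ1=γ+ψ≈0.0872
φ2=120.0° → target in arm frame (-0.0084, -0.0146)
  A=0.0884, B=-0.4759, C=(l²−L²−A²−y'²−z²)/(2L)=0.0045
  √(A²+B²)=0.4840;  θ2 = -1.3870+1.5615 ≈ 0.1745
φ3=240.0° → target in arm frame (-0.0085, 0.0146)
  A=0.0885, B=-0.4759, C=(l²−L²−A²−y'²−z²)/(2L)=0.0045
  √(A²+B²)=0.4840;  θ3 = -1.3870+1.5615 ≈ 0.1745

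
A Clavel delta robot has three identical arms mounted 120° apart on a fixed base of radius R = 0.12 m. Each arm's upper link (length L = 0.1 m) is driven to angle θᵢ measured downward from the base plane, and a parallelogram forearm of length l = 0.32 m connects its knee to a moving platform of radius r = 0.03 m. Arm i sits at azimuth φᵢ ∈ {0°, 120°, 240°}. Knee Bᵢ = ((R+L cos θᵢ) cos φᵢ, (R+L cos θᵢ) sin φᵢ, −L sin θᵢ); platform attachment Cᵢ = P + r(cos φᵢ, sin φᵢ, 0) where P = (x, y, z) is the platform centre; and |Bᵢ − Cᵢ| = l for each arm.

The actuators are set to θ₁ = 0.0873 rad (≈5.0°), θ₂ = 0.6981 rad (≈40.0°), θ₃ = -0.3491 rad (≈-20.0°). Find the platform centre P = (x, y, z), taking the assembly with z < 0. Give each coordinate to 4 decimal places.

(0.0130, -0.0899, -0.2600)

arm 1 at φ=0.0°: e+L cos θ1 = 0.1896;  O1 = (0.1896, 0.0000, -0.0087)
O2 = (0.1666·cos120.0°, 0.1666·sin120.0°, -0.0643) = (-0.0833, 0.1443, -0.0643)
arm 3 at φ=240.0°: e+L cos θ3 = 0.1840;  O3 = (-0.0920, -0.1593, 0.0342)
subtract pairs → two planes through P
[-0.5458 0.2886 -0.1111]·P = -0.0041;  [-0.5632 -0.3186 0.0858]·P = -0.0010
det = 0.3365;  x = 0.0048+-0.0316z,  y = -0.0053+0.3253z
quadratic in z: (1.1068)z²+(0.0257)z+(-0.0681)=0, √Δ=0.5498 → z ∈ {-0.2600, 0.2368}; z = -0.2600 (taking z<0)
x = 0.0130, y = -0.0899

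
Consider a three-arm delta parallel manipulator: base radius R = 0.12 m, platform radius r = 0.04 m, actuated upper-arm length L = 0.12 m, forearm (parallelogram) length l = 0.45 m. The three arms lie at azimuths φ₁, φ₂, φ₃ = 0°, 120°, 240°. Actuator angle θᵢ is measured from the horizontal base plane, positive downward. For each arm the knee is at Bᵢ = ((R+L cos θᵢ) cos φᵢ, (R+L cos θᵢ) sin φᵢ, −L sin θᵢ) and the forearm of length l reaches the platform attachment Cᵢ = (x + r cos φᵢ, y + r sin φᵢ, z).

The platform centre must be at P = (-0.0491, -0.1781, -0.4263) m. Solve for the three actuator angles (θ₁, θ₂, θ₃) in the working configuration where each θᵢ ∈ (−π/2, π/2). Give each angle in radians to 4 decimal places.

θ₁ = 0.6980, θ₂ = 0.9596, θ₃ = -0.1748

arm 1 (φ=0.0°): x'=-0.0491, y'=-0.1781
  A cos θ + B sin θ = C:  0.1291·cos θ + -0.4263·sin θ = -0.1751
  √(A²+B²)=0.4454;  θ1 = -1.2767+1.9748 ≈ 0.6980
arm 2 (φ=120.0°): x'=-0.1297, y'=0.1316
  A cos θ + B sin θ = C:  0.2097·cos θ + -0.4263·sin θ = -0.2288
  γ=atan2(-0.4263,0.2097)=-1.1137;  ψ=arccos(-0.4816)=2.0733;  θ2=γ+ψ≈0.9596
rotate P by −φ3: (0.1788, 0.0465, -0.4263)
  A=-0.0988, B=-0.4263, C=(l²−L²−A²−y'²−z²)/(2L)=-0.0231
  √(A²+B²)=0.4376;  θ3 = -1.7985+1.6237 ≈ -0.1748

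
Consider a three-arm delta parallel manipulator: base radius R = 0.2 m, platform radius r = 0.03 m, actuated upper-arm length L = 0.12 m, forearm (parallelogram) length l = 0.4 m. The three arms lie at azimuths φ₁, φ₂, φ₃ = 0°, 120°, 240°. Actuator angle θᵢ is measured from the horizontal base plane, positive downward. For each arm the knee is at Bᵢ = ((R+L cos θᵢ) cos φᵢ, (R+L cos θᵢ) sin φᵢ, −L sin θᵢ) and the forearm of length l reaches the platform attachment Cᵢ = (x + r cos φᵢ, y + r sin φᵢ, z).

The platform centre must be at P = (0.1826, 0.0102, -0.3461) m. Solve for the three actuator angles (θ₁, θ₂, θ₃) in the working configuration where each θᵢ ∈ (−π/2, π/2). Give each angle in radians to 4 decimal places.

φ1=0.0° → target in arm frame (0.1826, 0.0102)
  A cos θ + B sin θ = C:  -0.0126·cos θ + -0.3461·sin θ = 0.1065
  √(A²+B²)=0.3463;  θ1 = -1.6072+1.2583 ≈ -0.3489
arm 2 (φ=120.0°): x'=-0.0825, y'=-0.1632
  A cos θ + B sin θ = C:  0.2525·cos θ + -0.3461·sin θ = -0.2690
  √(A²+B²)=0.4284;  θ2 = -0.9406+2.2498 ≈ 1.3092
arm 3 (φ=240.0°): x'=-0.1001, y'=0.1530
  e−x'=0.2701;  (l²−L²−(e−x')²−y'²−z²)/2L = -0.2941
  √(A²+B²)=0.4390;  θ3 = -0.9081+2.3047 ≈ 1.3967

θ₁ = -0.3489, θ₂ = 1.3092, θ₃ = 1.3967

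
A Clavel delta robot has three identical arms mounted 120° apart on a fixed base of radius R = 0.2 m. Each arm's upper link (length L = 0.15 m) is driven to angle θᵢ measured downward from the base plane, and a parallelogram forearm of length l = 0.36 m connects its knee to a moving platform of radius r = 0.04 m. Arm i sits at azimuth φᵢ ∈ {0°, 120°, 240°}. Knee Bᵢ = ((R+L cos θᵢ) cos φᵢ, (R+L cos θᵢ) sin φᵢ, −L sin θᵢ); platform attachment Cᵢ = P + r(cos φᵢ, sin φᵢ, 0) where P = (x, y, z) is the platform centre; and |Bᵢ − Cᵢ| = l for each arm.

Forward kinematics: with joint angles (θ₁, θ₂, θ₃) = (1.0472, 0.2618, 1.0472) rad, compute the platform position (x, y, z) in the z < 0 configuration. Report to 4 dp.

(-0.0492, 0.0853, -0.3337)

arm 1 at φ=0.0°: (R−r)+L cos θ1 = 0.2350;  S1 = (0.2350, 0.0000, -0.1299)
S2 = (0.3049·cos120.0°, 0.3049·sin120.0°, -0.0388) = (-0.1524, 0.2640, -0.0388)
arm 3 at φ=240.0°: (R−r)+L cos θ3 = 0.2350;  S3 = (-0.1175, -0.2035, -0.1299)
subtract pairs → two planes through P
plane₁₂: -0.7749x+0.5281y+0.1822z = 0.0224
det = 0.6877;  x = -0.0132+0.1078z,  y = 0.0229+-0.1867z
into |P−S₁|² = l²: 1.0465z² + 0.1977z + -0.0506 = 0;  Δ = 0.2508;  z = -0.3337 or 0.1448 → z<0 root = -0.3337
x = -0.0492, y = 0.0853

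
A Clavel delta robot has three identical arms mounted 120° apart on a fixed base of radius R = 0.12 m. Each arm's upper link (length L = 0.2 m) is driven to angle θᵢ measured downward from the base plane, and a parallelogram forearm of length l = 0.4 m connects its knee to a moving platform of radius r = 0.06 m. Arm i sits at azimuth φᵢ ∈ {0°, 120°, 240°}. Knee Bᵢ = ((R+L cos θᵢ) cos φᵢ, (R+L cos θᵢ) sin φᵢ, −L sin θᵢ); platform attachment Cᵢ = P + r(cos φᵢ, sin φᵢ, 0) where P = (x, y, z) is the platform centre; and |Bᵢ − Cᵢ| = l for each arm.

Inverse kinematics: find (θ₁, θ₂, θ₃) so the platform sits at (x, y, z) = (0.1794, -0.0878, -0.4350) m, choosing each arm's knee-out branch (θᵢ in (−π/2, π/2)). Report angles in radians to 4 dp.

arm 1 (φ=0.0°): x'=0.1794, y'=-0.0878
  A=-0.1194, B=-0.4350, C=(l²−L²−A²−y'²−z²)/(2L)=-0.2280
  γ=atan2(-0.4350,-0.1194)=-1.8387;  ψ=arccos(-0.5054)=2.1006;  θ1=γ+ψ≈0.2619
rotate P by −φ2: (-0.1657, -0.1115, -0.4350)
  A=0.2257, B=-0.4350, C=(l²−L²−A²−y'²−z²)/(2L)=-0.3315
  θ2 = atan2(B,A) + arccos(C/0.4901) = 1.2216
rotate P by −φ3: (-0.0137, 0.1993, -0.4350)
  A cos θ + B sin θ = C:  0.0737·cos θ + -0.4350·sin θ = -0.2859
  √(A²+B²)=0.4412;  θ3 = -1.4030+2.2758 ≈ 0.8727

θ₁ = 0.2619, θ₂ = 1.2216, θ₃ = 0.8727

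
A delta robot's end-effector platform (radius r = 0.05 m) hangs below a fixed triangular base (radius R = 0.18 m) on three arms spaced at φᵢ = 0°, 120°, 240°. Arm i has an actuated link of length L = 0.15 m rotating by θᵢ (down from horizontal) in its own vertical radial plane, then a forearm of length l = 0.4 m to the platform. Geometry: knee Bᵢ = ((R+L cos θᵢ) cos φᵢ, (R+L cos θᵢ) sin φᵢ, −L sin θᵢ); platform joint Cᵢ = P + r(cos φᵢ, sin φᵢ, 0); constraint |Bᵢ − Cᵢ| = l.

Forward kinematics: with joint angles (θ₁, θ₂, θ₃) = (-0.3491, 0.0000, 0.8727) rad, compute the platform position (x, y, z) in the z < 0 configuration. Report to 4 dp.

φ1=0.0°: virtual centre (0.2710, 0.0000, 0.0513), radius l
arm 2 at φ=120.0°: e+L cos θ2 = 0.2800;  centre 2 = (-0.1400, 0.2425, 0.0000)
arm 3 at φ=240.0°: e+L cos θ3 = 0.2264;  centre 3 = (-0.1132, -0.1961, -0.1149)
subtract pairs → two planes through P
[-0.8219 0.4850 -0.1026]·P = 0.0024;  [-0.7683 -0.3922 -0.3324]·P = -0.0116
Cramer: x(z) = 0.0068-0.2899z;  y(z) = 0.0163-0.2797z
into |P−centre ₁|² = l²: 1.1623z² + 0.0415z + -0.0873 = 0;  Δ = 0.4076;  z = -0.2925 or 0.2568 → z<0 root = -0.2925
x = 0.0915, y = 0.0981

(0.0915, 0.0981, -0.2925)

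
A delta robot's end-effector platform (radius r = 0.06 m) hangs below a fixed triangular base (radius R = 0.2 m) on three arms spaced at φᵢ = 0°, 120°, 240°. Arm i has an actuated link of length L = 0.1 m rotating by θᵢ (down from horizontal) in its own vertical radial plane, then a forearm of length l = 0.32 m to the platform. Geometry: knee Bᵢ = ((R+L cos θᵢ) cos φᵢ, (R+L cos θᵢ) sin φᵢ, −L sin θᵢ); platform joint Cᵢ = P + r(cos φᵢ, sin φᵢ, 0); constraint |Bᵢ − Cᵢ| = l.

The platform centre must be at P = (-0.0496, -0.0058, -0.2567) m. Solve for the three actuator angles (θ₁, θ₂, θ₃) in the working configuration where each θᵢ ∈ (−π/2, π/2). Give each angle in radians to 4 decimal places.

θ₁ = 0.7852, θ₂ = 0.2616, θ₃ = 0.1750

φ1=0.0° → target in arm frame (-0.0496, -0.0058)
  A cos θ + B sin θ = C:  0.1896·cos θ + -0.2567·sin θ = -0.0474
  γ=atan2(-0.2567,0.1896)=-0.9346;  ψ=arccos(-0.1485)=1.7198;  θ1=γ+ψ≈0.7852
φ2=120.0° → target in arm frame (0.0198, 0.0459)
  e−x'=0.1202;  (l²−L²−(e−x')²−y'²−z²)/2L = 0.0497
  √(A²+B²)=0.2835;  θ2 = -1.1328+1.3944 ≈ 0.2616
φ3=240.0° → target in arm frame (0.0298, -0.0401)
  A cos θ + B sin θ = C:  0.1102·cos θ + -0.2567·sin θ = 0.0638
  √(A²+B²)=0.2793;  θ3 = -1.1654+1.3403 ≈ 0.1750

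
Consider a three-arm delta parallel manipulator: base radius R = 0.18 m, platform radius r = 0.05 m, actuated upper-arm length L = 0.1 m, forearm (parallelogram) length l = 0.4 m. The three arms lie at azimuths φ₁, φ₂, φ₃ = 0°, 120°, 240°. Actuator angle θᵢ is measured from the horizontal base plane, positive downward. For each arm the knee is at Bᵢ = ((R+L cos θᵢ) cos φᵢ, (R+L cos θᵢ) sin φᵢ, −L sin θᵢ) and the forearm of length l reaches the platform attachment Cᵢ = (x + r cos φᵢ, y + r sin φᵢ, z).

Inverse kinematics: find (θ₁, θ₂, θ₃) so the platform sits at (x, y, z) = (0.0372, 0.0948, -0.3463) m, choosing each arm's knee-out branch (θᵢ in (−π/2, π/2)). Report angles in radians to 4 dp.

φ1=0.0° → target in arm frame (0.0372, 0.0948)
  A cos θ + B sin θ = C:  0.0928·cos θ + -0.3463·sin θ = 0.0624
  √(A²+B²)=0.3585;  θ1 = -1.3090+1.3959 ≈ 0.0869
arm 2 (φ=120.0°): x'=0.0635, y'=-0.0796
  e−x'=0.0665;  (l²−L²−(e−x')²−y'²−z²)/2L = 0.0966
  θ2 = atan2(B,A) + arccos(C/0.3526) = -0.0877
φ3=240.0° → target in arm frame (-0.1007, -0.0152)
  A=0.2307, B=-0.3463, C=(l²−L²−A²−y'²−z²)/(2L)=-0.1169
  θ3 = atan2(B,A) + arccos(C/0.4161) = 0.8724

θ₁ = 0.0869, θ₂ = -0.0877, θ₃ = 0.8724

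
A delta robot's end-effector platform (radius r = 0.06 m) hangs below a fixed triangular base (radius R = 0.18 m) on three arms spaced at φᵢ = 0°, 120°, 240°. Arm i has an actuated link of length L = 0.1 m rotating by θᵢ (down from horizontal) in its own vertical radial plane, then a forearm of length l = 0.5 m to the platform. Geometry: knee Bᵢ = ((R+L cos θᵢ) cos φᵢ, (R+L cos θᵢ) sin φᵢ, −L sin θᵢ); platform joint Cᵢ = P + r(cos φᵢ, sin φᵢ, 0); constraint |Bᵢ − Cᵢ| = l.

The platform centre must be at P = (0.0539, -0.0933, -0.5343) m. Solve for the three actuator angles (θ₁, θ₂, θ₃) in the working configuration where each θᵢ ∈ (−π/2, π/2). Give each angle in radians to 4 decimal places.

θ₁ = 0.6980, θ₂ = 1.3966, θ₃ = 0.6982

arm 1 (φ=0.0°): x'=0.0539, y'=-0.0933
  e−x'=0.0661;  (l²−L²−(e−x')²−y'²−z²)/2L = -0.2928
  √(A²+B²)=0.5384;  θ1 = -1.4477+2.1457 ≈ 0.6980
arm 2 (φ=120.0°): x'=-0.1078, y'=0.0000
  e−x'=0.2278;  (l²−L²−(e−x')²−y'²−z²)/2L = -0.4867
  √(A²+B²)=0.5808;  θ2 = -1.1679+2.5644 ≈ 1.3966
arm 3 (φ=240.0°): x'=0.0539, y'=0.0933
  A cos θ + B sin θ = C:  0.0661·cos θ + -0.5343·sin θ = -0.2928
  √(A²+B²)=0.5384;  θ3 = -1.4476+2.1458 ≈ 0.6982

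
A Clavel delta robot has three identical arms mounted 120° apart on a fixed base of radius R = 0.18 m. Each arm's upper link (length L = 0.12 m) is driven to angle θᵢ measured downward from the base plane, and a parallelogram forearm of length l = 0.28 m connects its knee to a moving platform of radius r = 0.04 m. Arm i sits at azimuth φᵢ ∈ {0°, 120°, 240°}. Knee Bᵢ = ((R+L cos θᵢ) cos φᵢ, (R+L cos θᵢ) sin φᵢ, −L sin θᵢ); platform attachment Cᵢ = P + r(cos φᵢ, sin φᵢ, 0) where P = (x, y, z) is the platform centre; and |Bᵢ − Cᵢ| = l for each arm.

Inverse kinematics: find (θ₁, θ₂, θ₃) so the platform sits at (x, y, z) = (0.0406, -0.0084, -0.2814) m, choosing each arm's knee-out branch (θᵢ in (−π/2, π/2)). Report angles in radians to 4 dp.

θ₁ = 0.6981, θ₂ = 1.1347, θ₃ = 1.0476

φ1=0.0° → target in arm frame (0.0406, -0.0084)
  A cos θ + B sin θ = C:  0.0994·cos θ + -0.2814·sin θ = -0.1047
  γ=atan2(-0.2814,0.0994)=-1.2312;  ψ=arccos(-0.3509)=1.9294;  θ1=γ+ψ≈0.6981
arm 2 (φ=120.0°): x'=-0.0276, y'=-0.0310
  A cos θ + B sin θ = C:  0.1676·cos θ + -0.2814·sin θ = -0.1843
  θ2 = atan2(B,A) + arccos(C/0.3275) = 1.1347
arm 3 (φ=240.0°): x'=-0.0130, y'=0.0394
  A=0.1530, B=-0.2814, C=(l²−L²−A²−y'²−z²)/(2L)=-0.1673
  √(A²+B²)=0.3203;  θ3 = -1.0727+2.1203 ≈ 1.0476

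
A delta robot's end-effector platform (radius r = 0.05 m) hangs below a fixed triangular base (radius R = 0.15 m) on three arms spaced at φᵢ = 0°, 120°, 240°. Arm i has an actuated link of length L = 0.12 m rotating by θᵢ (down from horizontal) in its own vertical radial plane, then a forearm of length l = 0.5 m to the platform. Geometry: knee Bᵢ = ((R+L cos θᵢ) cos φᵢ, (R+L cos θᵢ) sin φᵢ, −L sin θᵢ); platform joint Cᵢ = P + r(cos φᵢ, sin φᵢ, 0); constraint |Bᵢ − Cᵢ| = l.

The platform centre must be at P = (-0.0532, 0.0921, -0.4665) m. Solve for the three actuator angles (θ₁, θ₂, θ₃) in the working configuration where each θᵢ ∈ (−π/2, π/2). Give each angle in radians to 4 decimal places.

arm 1 (φ=0.0°): x'=-0.0532, y'=0.0921
  e−x'=0.1532;  (l²−L²−(e−x')²−y'²−z²)/2L = -0.0582
  θ1 = atan2(B,A) + arccos(C/0.4910) = 0.4362
rotate P by −φ2: (0.1064, 0.0000, -0.4665)
  A=-0.0064, B=-0.4665, C=(l²−L²−A²−y'²−z²)/(2L)=0.0747
  √(A²+B²)=0.4665;  θ2 = -1.5844+1.4099 ≈ -0.1745
rotate P by −φ3: (-0.0532, -0.0921, -0.4665)
  A=0.1532, B=-0.4665, C=(l²−L²−A²−y'²−z²)/(2L)=-0.0582
  √(A²+B²)=0.4910;  θ3 = -1.2536+1.6896 ≈ 0.4360

θ₁ = 0.4362, θ₂ = -0.1745, θ₃ = 0.4360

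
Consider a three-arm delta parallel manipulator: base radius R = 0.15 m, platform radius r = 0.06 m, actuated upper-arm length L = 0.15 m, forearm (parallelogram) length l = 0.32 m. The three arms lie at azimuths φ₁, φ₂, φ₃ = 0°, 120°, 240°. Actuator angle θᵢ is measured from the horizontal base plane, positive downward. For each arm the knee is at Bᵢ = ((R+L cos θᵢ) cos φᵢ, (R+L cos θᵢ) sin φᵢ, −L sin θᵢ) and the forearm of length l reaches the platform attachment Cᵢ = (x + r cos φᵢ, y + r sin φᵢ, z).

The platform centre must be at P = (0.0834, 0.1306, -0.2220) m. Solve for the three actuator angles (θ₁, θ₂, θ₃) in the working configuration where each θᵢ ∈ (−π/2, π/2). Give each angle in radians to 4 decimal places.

arm 1 (φ=0.0°): x'=0.0834, y'=0.1306
  A=0.0066, B=-0.2220, C=(l²−L²−A²−y'²−z²)/(2L)=0.0451
  √(A²+B²)=0.2221;  θ1 = -1.5411+1.3665 ≈ -0.1746
arm 2 (φ=120.0°): x'=0.0714, y'=-0.1375
  A=0.0186, B=-0.2220, C=(l²−L²−A²−y'²−z²)/(2L)=0.0379
  γ=atan2(-0.2220,0.0186)=-1.4872;  ψ=arccos(0.1699)=1.4000;  θ2=γ+ψ≈-0.0872
φ3=240.0° → target in arm frame (-0.1548, 0.0069)
  A cos θ + B sin θ = C:  0.2448·cos θ + -0.2220·sin θ = -0.0979
  √(A²+B²)=0.3305;  θ3 = -0.7366+1.8715 ≈ 1.1349

θ₁ = -0.1746, θ₂ = -0.0872, θ₃ = 1.1349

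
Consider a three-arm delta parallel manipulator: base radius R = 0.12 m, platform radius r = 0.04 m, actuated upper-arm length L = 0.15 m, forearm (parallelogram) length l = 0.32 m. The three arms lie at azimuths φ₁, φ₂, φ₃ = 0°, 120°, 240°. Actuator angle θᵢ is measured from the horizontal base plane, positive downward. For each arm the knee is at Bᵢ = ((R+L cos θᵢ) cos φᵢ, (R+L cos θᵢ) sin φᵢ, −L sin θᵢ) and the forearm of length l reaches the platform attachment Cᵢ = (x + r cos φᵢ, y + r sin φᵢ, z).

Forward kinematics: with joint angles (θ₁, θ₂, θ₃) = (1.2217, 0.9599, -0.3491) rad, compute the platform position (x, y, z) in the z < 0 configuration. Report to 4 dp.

centre 1 = (0.1313·cos0.0°, 0.1313·sin0.0°, -0.1410) = (0.1313, 0.0000, -0.1410)
centre 2 = (0.1660·cos120.0°, 0.1660·sin120.0°, -0.1229) = (-0.0830, 0.1438, -0.1229)
arm 3 at φ=240.0°: (R−r)+L cos θ3 = 0.2210;  centre 3 = (-0.1105, -0.1914, 0.0513)
|centre ₂|²−|centre ₁|² = 0.0056;  |centre ₃|²−|centre ₁|² = 0.0143
[-0.4287 0.2876 0.0362]·P = 0.0056;  [-0.4836 -0.3827 0.3845]·P = 0.0143
Cramer: x(z) = -0.0206+0.4105z;  y(z) = -0.0114+0.4861z
quadratic in z: (1.4048)z²+(0.1461)z+(-0.0593)=0, √Δ=0.5955 → z ∈ {-0.2640, 0.1600}; z = -0.2640 (taking z<0)
x = -0.1290, y = -0.1397

(-0.1290, -0.1397, -0.2640)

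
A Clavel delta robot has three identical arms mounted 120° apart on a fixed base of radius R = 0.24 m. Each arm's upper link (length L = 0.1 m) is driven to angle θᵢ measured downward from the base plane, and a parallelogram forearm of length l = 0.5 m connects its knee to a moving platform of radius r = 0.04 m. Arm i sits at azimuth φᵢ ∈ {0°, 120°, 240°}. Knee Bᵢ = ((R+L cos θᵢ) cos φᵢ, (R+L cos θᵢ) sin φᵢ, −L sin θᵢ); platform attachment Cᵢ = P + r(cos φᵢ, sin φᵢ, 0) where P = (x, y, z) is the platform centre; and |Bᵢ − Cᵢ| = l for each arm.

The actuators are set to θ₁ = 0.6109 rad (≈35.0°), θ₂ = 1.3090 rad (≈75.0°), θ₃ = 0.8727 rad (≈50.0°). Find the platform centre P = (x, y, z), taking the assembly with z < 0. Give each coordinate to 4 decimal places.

(0.0563, -0.0442, -0.5014)

arm 1 at φ=0.0°: e+L cos θ1 = 0.2819;  S1 = (0.2819, 0.0000, -0.0574)
φ2=120.0°: virtual centre (-0.1129, 0.1956, -0.0966), radius l
S3 = (0.2643·cos240.0°, 0.2643·sin240.0°, -0.0766) = (-0.1321, -0.2289, -0.0766)
subtract pairs → two planes through P
[-0.7897 0.3912 -0.0785]·P = -0.0224;  [-0.8281 -0.4577 -0.0385]·P = -0.0071
det = 0.6855;  x = 0.0190+-0.0744z,  y = -0.0189+0.0504z
sphere 1 gives Az²+Bz+C=0 with A=1.0081, B=0.1519, C=-0.1772;  B²−4AC=0.7377;  roots -0.5014, 0.3507;  negative root z = -0.5014
x = 0.0563, y = -0.0442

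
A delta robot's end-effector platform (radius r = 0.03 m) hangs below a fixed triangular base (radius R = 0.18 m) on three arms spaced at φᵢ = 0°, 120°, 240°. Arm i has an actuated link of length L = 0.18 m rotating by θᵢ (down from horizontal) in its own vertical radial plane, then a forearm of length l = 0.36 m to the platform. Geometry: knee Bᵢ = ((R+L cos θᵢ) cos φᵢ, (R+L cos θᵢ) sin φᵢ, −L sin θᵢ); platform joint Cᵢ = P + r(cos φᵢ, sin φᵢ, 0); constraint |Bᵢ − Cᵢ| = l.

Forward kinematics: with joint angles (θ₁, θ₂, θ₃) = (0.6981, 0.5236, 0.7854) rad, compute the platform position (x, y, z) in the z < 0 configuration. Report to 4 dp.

O1 = (0.2879·cos0.0°, 0.2879·sin0.0°, -0.1157) = (0.2879, 0.0000, -0.1157)
arm 2 at φ=120.0°: (R−r)+L cos θ2 = 0.3059;  O2 = (-0.1529, 0.2649, -0.0900)
O3 = (0.2773·cos240.0°, 0.2773·sin240.0°, -0.1273) = (-0.1386, -0.2401, -0.1273)
subtract pairs → two planes through P
plane₁₂: -0.8817x+0.5298y+0.0514z = 0.0054
Cramer: x(z) = -0.0010+0.0142z;  y(z) = 0.0085-0.0734z
into |P−O₁|² = l²: 1.0056z² + 0.2220z + -0.0327 = 0;  Δ = 0.1807;  z = -0.3217 or 0.1010 → z<0 root = -0.3217
x = -0.0056, y = 0.0321

(-0.0056, 0.0321, -0.3217)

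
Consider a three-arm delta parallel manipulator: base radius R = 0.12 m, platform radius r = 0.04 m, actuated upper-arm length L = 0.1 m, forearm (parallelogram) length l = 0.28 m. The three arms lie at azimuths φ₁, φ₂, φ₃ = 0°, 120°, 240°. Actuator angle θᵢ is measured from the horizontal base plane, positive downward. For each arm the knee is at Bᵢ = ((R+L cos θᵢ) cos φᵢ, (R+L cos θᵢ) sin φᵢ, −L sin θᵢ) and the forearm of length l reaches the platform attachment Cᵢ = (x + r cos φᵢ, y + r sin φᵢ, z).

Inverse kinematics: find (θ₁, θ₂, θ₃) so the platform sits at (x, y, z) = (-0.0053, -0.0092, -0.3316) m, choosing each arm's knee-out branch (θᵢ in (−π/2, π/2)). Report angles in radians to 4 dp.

θ₁ = 1.0475, θ₂ = 1.0476, θ₃ = 0.9600

φ1=0.0° → target in arm frame (-0.0053, -0.0092)
  A=0.0853, B=-0.3316, C=(l²−L²−A²−y'²−z²)/(2L)=-0.2446
  θ1 = atan2(B,A) + arccos(C/0.3424) = 1.0475
rotate P by −φ2: (-0.0053, 0.0092, -0.3316)
  A cos θ + B sin θ = C:  0.0853·cos θ + -0.3316·sin θ = -0.2446
  γ=atan2(-0.3316,0.0853)=-1.3190;  ψ=arccos(-0.7144)=2.3666;  θ2=γ+ψ≈1.0476
φ3=240.0° → target in arm frame (0.0106, 0.0000)
  e−x'=0.0694;  (l²−L²−(e−x')²−y'²−z²)/2L = -0.2319
  θ3 = atan2(B,A) + arccos(C/0.3388) = 0.9600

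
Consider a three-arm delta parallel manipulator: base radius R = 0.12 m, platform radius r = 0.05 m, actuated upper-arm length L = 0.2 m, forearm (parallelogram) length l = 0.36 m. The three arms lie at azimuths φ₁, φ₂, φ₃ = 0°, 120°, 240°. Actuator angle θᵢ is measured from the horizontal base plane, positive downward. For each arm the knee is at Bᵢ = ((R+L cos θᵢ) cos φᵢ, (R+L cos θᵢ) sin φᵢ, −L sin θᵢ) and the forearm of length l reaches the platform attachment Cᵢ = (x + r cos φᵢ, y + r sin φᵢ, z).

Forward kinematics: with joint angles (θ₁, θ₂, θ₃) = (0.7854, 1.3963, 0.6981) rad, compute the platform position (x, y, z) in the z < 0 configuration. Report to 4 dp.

O1 = (0.2114·cos0.0°, 0.2114·sin0.0°, -0.1414) = (0.2114, 0.0000, -0.1414)
arm 2 at φ=120.0°: ρ2 = 0.1047;  O2 = (-0.0524, 0.0907, -0.1970)
arm 3 at φ=240.0°: ρ3 = 0.2232;  O3 = (-0.1116, -0.1933, -0.1286)
|O₂|²−|O₁|² = -0.0149;  |O₃|²−|O₁|² = 0.0017
linear system: -0.5276x+0.1814y = -0.0149−-0.1111z; -0.6461x+-0.3866y = 0.0017−0.0257z
Cramer: x(z) = 0.0171-0.1192z;  y(z) = -0.0328+0.2657z
quadratic in z: (1.0848)z²+(0.3118)z+(-0.0707)=0, √Δ=0.6358 → z ∈ {-0.4367, 0.1493}; z = -0.4367 (taking z<0)
x = 0.0691, y = -0.1488

(0.0691, -0.1488, -0.4367)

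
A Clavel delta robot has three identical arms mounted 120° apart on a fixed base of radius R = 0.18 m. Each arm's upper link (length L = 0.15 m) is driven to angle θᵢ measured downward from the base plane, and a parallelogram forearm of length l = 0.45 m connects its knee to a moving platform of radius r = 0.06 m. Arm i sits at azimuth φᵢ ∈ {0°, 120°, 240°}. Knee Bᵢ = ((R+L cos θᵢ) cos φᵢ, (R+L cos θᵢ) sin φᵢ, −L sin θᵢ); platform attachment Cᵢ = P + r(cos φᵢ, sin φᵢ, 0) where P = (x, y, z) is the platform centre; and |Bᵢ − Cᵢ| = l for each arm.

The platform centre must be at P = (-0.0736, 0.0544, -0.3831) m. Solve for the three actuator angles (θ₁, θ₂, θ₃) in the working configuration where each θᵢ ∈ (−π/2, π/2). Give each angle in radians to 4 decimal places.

rotate P by −φ1: (-0.0736, 0.0544, -0.3831)
  A=0.1936, B=-0.3831, C=(l²−L²−A²−y'²−z²)/(2L)=-0.0240
  √(A²+B²)=0.4292;  θ1 = -1.1029+1.6268 ≈ 0.5239
rotate P by −φ2: (0.0839, 0.0365, -0.3831)
  A=0.0361, B=-0.3831, C=(l²−L²−A²−y'²−z²)/(2L)=0.1020
  θ2 = atan2(B,A) + arccos(C/0.3848) = -0.1743
rotate P by −φ3: (-0.0103, -0.0909, -0.3831)
  A cos θ + B sin θ = C:  0.1303·cos θ + -0.3831·sin θ = 0.0266
  θ3 = atan2(B,A) + arccos(C/0.4047) = 0.2621

θ₁ = 0.5239, θ₂ = -0.1743, θ₃ = 0.2621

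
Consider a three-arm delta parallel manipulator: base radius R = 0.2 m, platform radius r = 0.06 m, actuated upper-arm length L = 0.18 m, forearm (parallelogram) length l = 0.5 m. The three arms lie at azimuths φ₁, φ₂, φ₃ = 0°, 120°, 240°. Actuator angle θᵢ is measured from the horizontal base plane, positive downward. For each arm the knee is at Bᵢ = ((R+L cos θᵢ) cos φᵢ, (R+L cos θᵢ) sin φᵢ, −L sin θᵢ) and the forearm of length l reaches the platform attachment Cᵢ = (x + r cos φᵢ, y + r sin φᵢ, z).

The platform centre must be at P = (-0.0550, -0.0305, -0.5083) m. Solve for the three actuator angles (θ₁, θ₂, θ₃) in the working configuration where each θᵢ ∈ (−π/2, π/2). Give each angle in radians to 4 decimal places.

θ₁ = 0.7852, θ₂ = 0.6110, θ₃ = 0.4362

arm 1 (φ=0.0°): x'=-0.0550, y'=-0.0305
  A=0.1950, B=-0.5083, C=(l²−L²−A²−y'²−z²)/(2L)=-0.2215
  γ=atan2(-0.5083,0.1950)=-1.2045;  ψ=arccos(-0.4068)=1.9897;  θ1=γ+ψ≈0.7852
φ2=120.0° → target in arm frame (0.0011, 0.0629)
  A cos θ + B sin θ = C:  0.1389·cos θ + -0.5083·sin θ = -0.1778
  γ=atan2(-0.5083,0.1389)=-1.3040;  ψ=arccos(-0.3375)=1.9150;  θ2=γ+ψ≈0.6110
φ3=240.0° → target in arm frame (0.0539, -0.0324)
  e−x'=0.0861;  (l²−L²−(e−x')²−y'²−z²)/2L = -0.1367
  √(A²+B²)=0.5155;  θ3 = -1.4030+1.8393 ≈ 0.4362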